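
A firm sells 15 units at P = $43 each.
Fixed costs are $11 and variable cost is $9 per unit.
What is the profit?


Total Revenue = P * Q = 43 * 15 = $645
Total Cost = FC + VC*Q = 11 + 9*15 = $146
Profit = TR - TC = 645 - 146 = $499

$499


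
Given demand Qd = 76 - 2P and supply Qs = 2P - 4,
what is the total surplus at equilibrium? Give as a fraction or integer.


Find equilibrium: 76 - 2P = 2P - 4
76 + 4 = 4P
P* = 80/4 = 20
Q* = 2*20 - 4 = 36
Inverse demand: P = 38 - Q/2, so P_max = 38
Inverse supply: P = 2 + Q/2, so P_min = 2
CS = (1/2) * 36 * (38 - 20) = 324
PS = (1/2) * 36 * (20 - 2) = 324
TS = CS + PS = 324 + 324 = 648

648


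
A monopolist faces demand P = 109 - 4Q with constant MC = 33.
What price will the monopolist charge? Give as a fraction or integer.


MR = 109 - 8Q
Set MR = MC: 109 - 8Q = 33
Q* = 19/2
Substitute into demand:
P* = 109 - 4*19/2 = 71

71


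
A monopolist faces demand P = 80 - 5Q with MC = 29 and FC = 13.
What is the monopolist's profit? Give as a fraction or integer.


MR = MC: 80 - 10Q = 29
Q* = 51/10
P* = 80 - 5*51/10 = 109/2
Profit = (P* - MC)*Q* - FC
= (109/2 - 29)*51/10 - 13
= 51/2*51/10 - 13
= 2601/20 - 13 = 2341/20

2341/20


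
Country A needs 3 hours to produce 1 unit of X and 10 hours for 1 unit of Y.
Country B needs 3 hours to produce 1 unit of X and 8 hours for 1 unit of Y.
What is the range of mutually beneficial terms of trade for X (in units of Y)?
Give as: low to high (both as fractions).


Opportunity cost of X for Country A = hours_X / hours_Y = 3/10 = 3/10 units of Y
Opportunity cost of X for Country B = hours_X / hours_Y = 3/8 = 3/8 units of Y
Terms of trade must be between the two opportunity costs.
Range: 3/10 to 3/8

3/10 to 3/8


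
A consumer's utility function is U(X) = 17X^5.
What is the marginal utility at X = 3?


MU = dU/dX = 17*5*X^(5-1)
MU = 85*X^4
At X = 3:
MU = 85 * 3^4
MU = 85 * 81 = 6885

6885


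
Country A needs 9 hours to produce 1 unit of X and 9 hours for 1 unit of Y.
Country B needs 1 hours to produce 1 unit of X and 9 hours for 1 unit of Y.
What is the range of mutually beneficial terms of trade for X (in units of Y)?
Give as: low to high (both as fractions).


Opportunity cost of X for Country A = hours_X / hours_Y = 9/9 = 1 units of Y
Opportunity cost of X for Country B = hours_X / hours_Y = 1/9 = 1/9 units of Y
Terms of trade must be between the two opportunity costs.
Range: 1/9 to 1

1/9 to 1


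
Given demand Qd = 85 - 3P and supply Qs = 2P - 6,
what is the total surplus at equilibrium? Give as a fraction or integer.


Find equilibrium: 85 - 3P = 2P - 6
85 + 6 = 5P
P* = 91/5 = 91/5
Q* = 2*91/5 - 6 = 152/5
Inverse demand: P = 85/3 - Q/3, so P_max = 85/3
Inverse supply: P = 3 + Q/2, so P_min = 3
CS = (1/2) * 152/5 * (85/3 - 91/5) = 11552/75
PS = (1/2) * 152/5 * (91/5 - 3) = 5776/25
TS = CS + PS = 11552/75 + 5776/25 = 5776/15

5776/15


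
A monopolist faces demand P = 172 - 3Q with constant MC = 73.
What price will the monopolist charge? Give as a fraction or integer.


MR = 172 - 6Q
Set MR = MC: 172 - 6Q = 73
Q* = 33/2
Substitute into demand:
P* = 172 - 3*33/2 = 245/2

245/2


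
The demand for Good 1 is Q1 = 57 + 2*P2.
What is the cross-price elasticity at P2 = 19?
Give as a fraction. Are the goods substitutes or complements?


dQ1/dP2 = 2
At P2 = 19: Q1 = 57 + 2*19 = 95
Exy = (dQ1/dP2)(P2/Q1) = 2 * 19 / 95 = 2/5
Since Exy > 0, the goods are substitutes.

2/5 (substitutes)


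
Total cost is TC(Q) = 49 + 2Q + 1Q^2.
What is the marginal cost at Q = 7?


MC = dTC/dQ = 2 + 2*1*Q
At Q = 7:
MC = 2 + 2*7
MC = 2 + 14 = 16

16


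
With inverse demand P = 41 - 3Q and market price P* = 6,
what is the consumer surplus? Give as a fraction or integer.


Maximum willingness to pay (at Q=0): P_max = 41
Quantity demanded at P* = 6:
Q* = (41 - 6)/3 = 35/3
CS = (1/2) * Q* * (P_max - P*)
CS = (1/2) * 35/3 * (41 - 6)
CS = (1/2) * 35/3 * 35 = 1225/6

1225/6


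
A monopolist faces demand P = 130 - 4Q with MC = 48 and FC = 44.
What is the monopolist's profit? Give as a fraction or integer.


MR = MC: 130 - 8Q = 48
Q* = 41/4
P* = 130 - 4*41/4 = 89
Profit = (P* - MC)*Q* - FC
= (89 - 48)*41/4 - 44
= 41*41/4 - 44
= 1681/4 - 44 = 1505/4

1505/4


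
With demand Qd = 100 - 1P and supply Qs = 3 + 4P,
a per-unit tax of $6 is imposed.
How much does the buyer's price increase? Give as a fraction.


With a per-unit tax, the buyer's price increase depends on relative slopes.
Supply slope: d = 4, Demand slope: b = 1
Buyer's price increase = d * tax / (b + d)
= 4 * 6 / (1 + 4)
= 24 / 5 = 24/5

24/5


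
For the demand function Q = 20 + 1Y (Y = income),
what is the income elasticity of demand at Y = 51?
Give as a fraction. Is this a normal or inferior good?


dQ/dY = 1
At Y = 51: Q = 20 + 1*51 = 71
Ey = (dQ/dY)(Y/Q) = 1 * 51 / 71 = 51/71
Since Ey > 0, this is a normal good.

51/71 (normal good)


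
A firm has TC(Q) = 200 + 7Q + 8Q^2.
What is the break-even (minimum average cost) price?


AC(Q) = 200/Q + 7 + 8Q
To minimize: dAC/dQ = -200/Q^2 + 8 = 0
Q^2 = 200/8 = 25
Q* = 5
Min AC = 200/5 + 7 + 8*5
Min AC = 40 + 7 + 40 = 87

87


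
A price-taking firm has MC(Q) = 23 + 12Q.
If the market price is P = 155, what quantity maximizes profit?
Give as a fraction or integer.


In perfect competition, profit is maximized where P = MC.
155 = 23 + 12Q
132 = 12Q
Q* = 132/12 = 11

11


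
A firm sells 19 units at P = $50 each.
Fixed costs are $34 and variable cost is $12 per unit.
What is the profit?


Total Revenue = P * Q = 50 * 19 = $950
Total Cost = FC + VC*Q = 34 + 12*19 = $262
Profit = TR - TC = 950 - 262 = $688

$688


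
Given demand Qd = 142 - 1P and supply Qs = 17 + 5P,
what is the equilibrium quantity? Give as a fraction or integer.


First find equilibrium price:
142 - 1P = 17 + 5P
P* = 125/6 = 125/6
Then substitute into demand:
Q* = 142 - 1 * 125/6 = 727/6

727/6


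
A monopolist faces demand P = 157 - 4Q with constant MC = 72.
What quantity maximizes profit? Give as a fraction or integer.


TR = P*Q = (157 - 4Q)Q = 157Q - 4Q^2
MR = dTR/dQ = 157 - 8Q
Set MR = MC:
157 - 8Q = 72
85 = 8Q
Q* = 85/8 = 85/8

85/8


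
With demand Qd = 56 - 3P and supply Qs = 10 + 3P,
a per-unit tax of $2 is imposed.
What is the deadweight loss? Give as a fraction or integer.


Pre-tax equilibrium quantity: Q* = 33
Post-tax equilibrium quantity: Q_tax = 30
Reduction in quantity: Q* - Q_tax = 3
DWL = (1/2) * tax * (Q* - Q_tax)
DWL = (1/2) * 2 * 3 = 3

3


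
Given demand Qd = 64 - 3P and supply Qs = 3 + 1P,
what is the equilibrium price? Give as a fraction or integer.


At equilibrium, Qd = Qs.
64 - 3P = 3 + 1P
64 - 3 = 3P + 1P
61 = 4P
P* = 61/4 = 61/4

61/4


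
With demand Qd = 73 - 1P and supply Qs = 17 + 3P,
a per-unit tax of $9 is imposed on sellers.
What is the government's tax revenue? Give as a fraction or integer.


With tax on sellers, new supply: Qs' = 17 + 3(P - 9)
= 3P - 10
New equilibrium quantity:
Q_new = 209/4
Tax revenue = tax * Q_new = 9 * 209/4 = 1881/4

1881/4


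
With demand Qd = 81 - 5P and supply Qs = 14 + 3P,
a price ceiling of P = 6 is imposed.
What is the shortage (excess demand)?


At P = 6:
Qd = 81 - 5*6 = 51
Qs = 14 + 3*6 = 32
Shortage = Qd - Qs = 51 - 32 = 19

19


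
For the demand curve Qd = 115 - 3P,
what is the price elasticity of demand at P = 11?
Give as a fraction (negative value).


dQ/dP = -3
At P = 11: Q = 115 - 3*11 = 82
E = (dQ/dP)(P/Q) = (-3)(11/82) = -33/82

-33/82


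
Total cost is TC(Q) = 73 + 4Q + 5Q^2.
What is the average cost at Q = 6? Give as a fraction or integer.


TC(6) = 73 + 4*6 + 5*6^2
TC(6) = 73 + 24 + 180 = 277
AC = TC/Q = 277/6 = 277/6

277/6


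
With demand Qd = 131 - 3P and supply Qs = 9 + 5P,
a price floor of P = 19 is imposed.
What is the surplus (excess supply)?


At P = 19:
Qd = 131 - 3*19 = 74
Qs = 9 + 5*19 = 104
Surplus = Qs - Qd = 104 - 74 = 30

30


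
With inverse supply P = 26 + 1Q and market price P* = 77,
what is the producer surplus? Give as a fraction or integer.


Minimum supply price (at Q=0): P_min = 26
Quantity supplied at P* = 77:
Q* = (77 - 26)/1 = 51
PS = (1/2) * Q* * (P* - P_min)
PS = (1/2) * 51 * (77 - 26)
PS = (1/2) * 51 * 51 = 2601/2

2601/2


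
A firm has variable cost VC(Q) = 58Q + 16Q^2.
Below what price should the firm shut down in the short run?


AVC(Q) = VC(Q)/Q = 58 + 16Q
AVC is increasing in Q, so minimum AVC is at Q -> 0+.
Min AVC = 58
The firm should shut down if P < 58.

58


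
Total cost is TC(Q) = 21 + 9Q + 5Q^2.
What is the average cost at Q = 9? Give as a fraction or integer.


TC(9) = 21 + 9*9 + 5*9^2
TC(9) = 21 + 81 + 405 = 507
AC = TC/Q = 507/9 = 169/3

169/3


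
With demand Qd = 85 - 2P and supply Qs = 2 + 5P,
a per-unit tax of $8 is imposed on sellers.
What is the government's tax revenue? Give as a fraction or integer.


With tax on sellers, new supply: Qs' = 2 + 5(P - 8)
= 5P - 38
New equilibrium quantity:
Q_new = 349/7
Tax revenue = tax * Q_new = 8 * 349/7 = 2792/7

2792/7


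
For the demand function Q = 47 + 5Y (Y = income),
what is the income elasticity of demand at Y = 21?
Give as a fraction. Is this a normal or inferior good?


dQ/dY = 5
At Y = 21: Q = 47 + 5*21 = 152
Ey = (dQ/dY)(Y/Q) = 5 * 21 / 152 = 105/152
Since Ey > 0, this is a normal good.

105/152 (normal good)


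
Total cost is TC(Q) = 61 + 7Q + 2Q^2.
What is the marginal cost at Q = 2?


MC = dTC/dQ = 7 + 2*2*Q
At Q = 2:
MC = 7 + 4*2
MC = 7 + 8 = 15

15


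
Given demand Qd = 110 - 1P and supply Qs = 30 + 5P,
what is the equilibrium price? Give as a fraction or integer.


At equilibrium, Qd = Qs.
110 - 1P = 30 + 5P
110 - 30 = 1P + 5P
80 = 6P
P* = 80/6 = 40/3

40/3


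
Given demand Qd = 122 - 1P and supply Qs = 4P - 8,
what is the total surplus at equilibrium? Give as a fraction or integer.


Find equilibrium: 122 - 1P = 4P - 8
122 + 8 = 5P
P* = 130/5 = 26
Q* = 4*26 - 8 = 96
Inverse demand: P = 122 - Q/1, so P_max = 122
Inverse supply: P = 2 + Q/4, so P_min = 2
CS = (1/2) * 96 * (122 - 26) = 4608
PS = (1/2) * 96 * (26 - 2) = 1152
TS = CS + PS = 4608 + 1152 = 5760

5760


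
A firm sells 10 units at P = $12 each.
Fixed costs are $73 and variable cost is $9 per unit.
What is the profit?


Total Revenue = P * Q = 12 * 10 = $120
Total Cost = FC + VC*Q = 73 + 9*10 = $163
Profit = TR - TC = 120 - 163 = $-43

$-43


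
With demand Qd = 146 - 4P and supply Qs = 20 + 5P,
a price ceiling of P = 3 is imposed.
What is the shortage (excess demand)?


At P = 3:
Qd = 146 - 4*3 = 134
Qs = 20 + 5*3 = 35
Shortage = Qd - Qs = 134 - 35 = 99

99


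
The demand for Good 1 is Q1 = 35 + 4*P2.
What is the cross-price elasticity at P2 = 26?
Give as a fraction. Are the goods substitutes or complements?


dQ1/dP2 = 4
At P2 = 26: Q1 = 35 + 4*26 = 139
Exy = (dQ1/dP2)(P2/Q1) = 4 * 26 / 139 = 104/139
Since Exy > 0, the goods are substitutes.

104/139 (substitutes)


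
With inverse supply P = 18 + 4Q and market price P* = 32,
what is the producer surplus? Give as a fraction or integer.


Minimum supply price (at Q=0): P_min = 18
Quantity supplied at P* = 32:
Q* = (32 - 18)/4 = 7/2
PS = (1/2) * Q* * (P* - P_min)
PS = (1/2) * 7/2 * (32 - 18)
PS = (1/2) * 7/2 * 14 = 49/2

49/2


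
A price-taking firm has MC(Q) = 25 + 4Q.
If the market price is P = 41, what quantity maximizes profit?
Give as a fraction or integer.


In perfect competition, profit is maximized where P = MC.
41 = 25 + 4Q
16 = 4Q
Q* = 16/4 = 4

4


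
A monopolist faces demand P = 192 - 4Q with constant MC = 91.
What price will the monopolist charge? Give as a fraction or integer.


MR = 192 - 8Q
Set MR = MC: 192 - 8Q = 91
Q* = 101/8
Substitute into demand:
P* = 192 - 4*101/8 = 283/2

283/2


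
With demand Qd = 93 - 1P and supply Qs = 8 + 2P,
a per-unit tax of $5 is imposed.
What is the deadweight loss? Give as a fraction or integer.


Pre-tax equilibrium quantity: Q* = 194/3
Post-tax equilibrium quantity: Q_tax = 184/3
Reduction in quantity: Q* - Q_tax = 10/3
DWL = (1/2) * tax * (Q* - Q_tax)
DWL = (1/2) * 5 * 10/3 = 25/3

25/3


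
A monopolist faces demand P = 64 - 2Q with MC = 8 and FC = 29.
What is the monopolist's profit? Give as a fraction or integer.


MR = MC: 64 - 4Q = 8
Q* = 14
P* = 64 - 2*14 = 36
Profit = (P* - MC)*Q* - FC
= (36 - 8)*14 - 29
= 28*14 - 29
= 392 - 29 = 363

363


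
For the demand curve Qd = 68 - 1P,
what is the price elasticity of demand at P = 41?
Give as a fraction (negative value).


dQ/dP = -1
At P = 41: Q = 68 - 1*41 = 27
E = (dQ/dP)(P/Q) = (-1)(41/27) = -41/27

-41/27


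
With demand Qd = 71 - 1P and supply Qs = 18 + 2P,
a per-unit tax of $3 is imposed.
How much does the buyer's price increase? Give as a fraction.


With a per-unit tax, the buyer's price increase depends on relative slopes.
Supply slope: d = 2, Demand slope: b = 1
Buyer's price increase = d * tax / (b + d)
= 2 * 3 / (1 + 2)
= 6 / 3 = 2

2


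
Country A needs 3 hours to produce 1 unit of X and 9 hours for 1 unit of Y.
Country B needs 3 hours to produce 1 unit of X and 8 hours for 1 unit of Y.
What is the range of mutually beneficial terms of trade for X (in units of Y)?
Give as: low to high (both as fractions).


Opportunity cost of X for Country A = hours_X / hours_Y = 3/9 = 1/3 units of Y
Opportunity cost of X for Country B = hours_X / hours_Y = 3/8 = 3/8 units of Y
Terms of trade must be between the two opportunity costs.
Range: 1/3 to 3/8

1/3 to 3/8


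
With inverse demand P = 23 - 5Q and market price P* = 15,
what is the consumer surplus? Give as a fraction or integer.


Maximum willingness to pay (at Q=0): P_max = 23
Quantity demanded at P* = 15:
Q* = (23 - 15)/5 = 8/5
CS = (1/2) * Q* * (P_max - P*)
CS = (1/2) * 8/5 * (23 - 15)
CS = (1/2) * 8/5 * 8 = 32/5

32/5


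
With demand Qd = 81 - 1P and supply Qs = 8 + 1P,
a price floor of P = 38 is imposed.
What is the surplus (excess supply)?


At P = 38:
Qd = 81 - 1*38 = 43
Qs = 8 + 1*38 = 46
Surplus = Qs - Qd = 46 - 43 = 3

3


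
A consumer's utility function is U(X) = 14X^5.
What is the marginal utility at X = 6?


MU = dU/dX = 14*5*X^(5-1)
MU = 70*X^4
At X = 6:
MU = 70 * 6^4
MU = 70 * 1296 = 90720

90720


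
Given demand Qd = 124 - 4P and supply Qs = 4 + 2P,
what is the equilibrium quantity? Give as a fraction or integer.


First find equilibrium price:
124 - 4P = 4 + 2P
P* = 120/6 = 20
Then substitute into demand:
Q* = 124 - 4 * 20 = 44

44


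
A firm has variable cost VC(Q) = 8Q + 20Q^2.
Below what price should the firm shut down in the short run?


AVC(Q) = VC(Q)/Q = 8 + 20Q
AVC is increasing in Q, so minimum AVC is at Q -> 0+.
Min AVC = 8
The firm should shut down if P < 8.

8


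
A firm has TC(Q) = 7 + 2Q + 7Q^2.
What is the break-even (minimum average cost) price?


AC(Q) = 7/Q + 2 + 7Q
To minimize: dAC/dQ = -7/Q^2 + 7 = 0
Q^2 = 7/7 = 1
Q* = 1
Min AC = 7/1 + 2 + 7*1
Min AC = 7 + 2 + 7 = 16

16


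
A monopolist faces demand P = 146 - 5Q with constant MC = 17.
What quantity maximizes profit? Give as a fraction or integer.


TR = P*Q = (146 - 5Q)Q = 146Q - 5Q^2
MR = dTR/dQ = 146 - 10Q
Set MR = MC:
146 - 10Q = 17
129 = 10Q
Q* = 129/10 = 129/10

129/10


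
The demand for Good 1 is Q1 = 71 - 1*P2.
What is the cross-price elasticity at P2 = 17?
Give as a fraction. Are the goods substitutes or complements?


dQ1/dP2 = -1
At P2 = 17: Q1 = 71 - 1*17 = 54
Exy = (dQ1/dP2)(P2/Q1) = -1 * 17 / 54 = -17/54
Since Exy < 0, the goods are complements.

-17/54 (complements)


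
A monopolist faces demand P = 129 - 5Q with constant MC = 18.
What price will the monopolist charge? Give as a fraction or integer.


MR = 129 - 10Q
Set MR = MC: 129 - 10Q = 18
Q* = 111/10
Substitute into demand:
P* = 129 - 5*111/10 = 147/2

147/2


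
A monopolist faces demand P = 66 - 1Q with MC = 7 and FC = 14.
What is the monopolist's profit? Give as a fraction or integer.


MR = MC: 66 - 2Q = 7
Q* = 59/2
P* = 66 - 1*59/2 = 73/2
Profit = (P* - MC)*Q* - FC
= (73/2 - 7)*59/2 - 14
= 59/2*59/2 - 14
= 3481/4 - 14 = 3425/4

3425/4


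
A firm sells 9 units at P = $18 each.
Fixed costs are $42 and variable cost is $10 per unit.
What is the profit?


Total Revenue = P * Q = 18 * 9 = $162
Total Cost = FC + VC*Q = 42 + 10*9 = $132
Profit = TR - TC = 162 - 132 = $30

$30


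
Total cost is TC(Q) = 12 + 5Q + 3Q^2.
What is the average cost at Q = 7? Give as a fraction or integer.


TC(7) = 12 + 5*7 + 3*7^2
TC(7) = 12 + 35 + 147 = 194
AC = TC/Q = 194/7 = 194/7

194/7


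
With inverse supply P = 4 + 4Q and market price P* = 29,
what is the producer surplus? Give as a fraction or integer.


Minimum supply price (at Q=0): P_min = 4
Quantity supplied at P* = 29:
Q* = (29 - 4)/4 = 25/4
PS = (1/2) * Q* * (P* - P_min)
PS = (1/2) * 25/4 * (29 - 4)
PS = (1/2) * 25/4 * 25 = 625/8

625/8


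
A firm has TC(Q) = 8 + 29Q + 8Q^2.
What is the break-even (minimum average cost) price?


AC(Q) = 8/Q + 29 + 8Q
To minimize: dAC/dQ = -8/Q^2 + 8 = 0
Q^2 = 8/8 = 1
Q* = 1
Min AC = 8/1 + 29 + 8*1
Min AC = 8 + 29 + 8 = 45

45


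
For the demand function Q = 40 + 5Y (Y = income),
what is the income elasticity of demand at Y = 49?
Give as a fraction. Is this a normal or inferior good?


dQ/dY = 5
At Y = 49: Q = 40 + 5*49 = 285
Ey = (dQ/dY)(Y/Q) = 5 * 49 / 285 = 49/57
Since Ey > 0, this is a normal good.

49/57 (normal good)


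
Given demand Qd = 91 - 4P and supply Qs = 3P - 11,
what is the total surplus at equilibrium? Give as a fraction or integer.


Find equilibrium: 91 - 4P = 3P - 11
91 + 11 = 7P
P* = 102/7 = 102/7
Q* = 3*102/7 - 11 = 229/7
Inverse demand: P = 91/4 - Q/4, so P_max = 91/4
Inverse supply: P = 11/3 + Q/3, so P_min = 11/3
CS = (1/2) * 229/7 * (91/4 - 102/7) = 52441/392
PS = (1/2) * 229/7 * (102/7 - 11/3) = 52441/294
TS = CS + PS = 52441/392 + 52441/294 = 52441/168

52441/168


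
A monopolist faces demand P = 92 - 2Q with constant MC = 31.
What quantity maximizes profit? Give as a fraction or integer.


TR = P*Q = (92 - 2Q)Q = 92Q - 2Q^2
MR = dTR/dQ = 92 - 4Q
Set MR = MC:
92 - 4Q = 31
61 = 4Q
Q* = 61/4 = 61/4

61/4


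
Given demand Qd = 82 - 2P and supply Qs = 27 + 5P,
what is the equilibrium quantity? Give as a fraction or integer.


First find equilibrium price:
82 - 2P = 27 + 5P
P* = 55/7 = 55/7
Then substitute into demand:
Q* = 82 - 2 * 55/7 = 464/7

464/7


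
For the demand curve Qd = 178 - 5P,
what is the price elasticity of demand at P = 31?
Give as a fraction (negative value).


dQ/dP = -5
At P = 31: Q = 178 - 5*31 = 23
E = (dQ/dP)(P/Q) = (-5)(31/23) = -155/23

-155/23


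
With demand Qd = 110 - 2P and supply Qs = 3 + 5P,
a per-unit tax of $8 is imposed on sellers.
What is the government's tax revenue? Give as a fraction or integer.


With tax on sellers, new supply: Qs' = 3 + 5(P - 8)
= 5P - 37
New equilibrium quantity:
Q_new = 68
Tax revenue = tax * Q_new = 8 * 68 = 544

544


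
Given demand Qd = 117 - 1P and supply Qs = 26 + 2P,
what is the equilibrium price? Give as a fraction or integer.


At equilibrium, Qd = Qs.
117 - 1P = 26 + 2P
117 - 26 = 1P + 2P
91 = 3P
P* = 91/3 = 91/3

91/3


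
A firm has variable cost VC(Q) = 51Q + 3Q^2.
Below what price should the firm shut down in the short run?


AVC(Q) = VC(Q)/Q = 51 + 3Q
AVC is increasing in Q, so minimum AVC is at Q -> 0+.
Min AVC = 51
The firm should shut down if P < 51.

51


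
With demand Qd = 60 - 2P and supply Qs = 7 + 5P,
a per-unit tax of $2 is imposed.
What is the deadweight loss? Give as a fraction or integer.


Pre-tax equilibrium quantity: Q* = 314/7
Post-tax equilibrium quantity: Q_tax = 42
Reduction in quantity: Q* - Q_tax = 20/7
DWL = (1/2) * tax * (Q* - Q_tax)
DWL = (1/2) * 2 * 20/7 = 20/7

20/7


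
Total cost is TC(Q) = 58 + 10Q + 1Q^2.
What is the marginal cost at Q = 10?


MC = dTC/dQ = 10 + 2*1*Q
At Q = 10:
MC = 10 + 2*10
MC = 10 + 20 = 30

30


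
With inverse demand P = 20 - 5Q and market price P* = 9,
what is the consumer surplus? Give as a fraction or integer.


Maximum willingness to pay (at Q=0): P_max = 20
Quantity demanded at P* = 9:
Q* = (20 - 9)/5 = 11/5
CS = (1/2) * Q* * (P_max - P*)
CS = (1/2) * 11/5 * (20 - 9)
CS = (1/2) * 11/5 * 11 = 121/10

121/10


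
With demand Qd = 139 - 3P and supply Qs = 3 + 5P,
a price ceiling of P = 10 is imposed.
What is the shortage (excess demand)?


At P = 10:
Qd = 139 - 3*10 = 109
Qs = 3 + 5*10 = 53
Shortage = Qd - Qs = 109 - 53 = 56

56


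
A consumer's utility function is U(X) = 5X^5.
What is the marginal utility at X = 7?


MU = dU/dX = 5*5*X^(5-1)
MU = 25*X^4
At X = 7:
MU = 25 * 7^4
MU = 25 * 2401 = 60025

60025


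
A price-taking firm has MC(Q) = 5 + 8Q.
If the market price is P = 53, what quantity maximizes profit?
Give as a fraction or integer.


In perfect competition, profit is maximized where P = MC.
53 = 5 + 8Q
48 = 8Q
Q* = 48/8 = 6

6


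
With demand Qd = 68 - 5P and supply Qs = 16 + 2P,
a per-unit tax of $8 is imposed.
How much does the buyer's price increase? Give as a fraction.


With a per-unit tax, the buyer's price increase depends on relative slopes.
Supply slope: d = 2, Demand slope: b = 5
Buyer's price increase = d * tax / (b + d)
= 2 * 8 / (5 + 2)
= 16 / 7 = 16/7

16/7


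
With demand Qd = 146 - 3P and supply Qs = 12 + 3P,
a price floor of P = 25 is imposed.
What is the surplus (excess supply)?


At P = 25:
Qd = 146 - 3*25 = 71
Qs = 12 + 3*25 = 87
Surplus = Qs - Qd = 87 - 71 = 16

16


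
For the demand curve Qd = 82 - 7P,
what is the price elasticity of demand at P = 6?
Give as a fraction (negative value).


dQ/dP = -7
At P = 6: Q = 82 - 7*6 = 40
E = (dQ/dP)(P/Q) = (-7)(6/40) = -21/20

-21/20


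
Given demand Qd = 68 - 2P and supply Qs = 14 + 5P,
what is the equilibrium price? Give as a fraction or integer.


At equilibrium, Qd = Qs.
68 - 2P = 14 + 5P
68 - 14 = 2P + 5P
54 = 7P
P* = 54/7 = 54/7

54/7


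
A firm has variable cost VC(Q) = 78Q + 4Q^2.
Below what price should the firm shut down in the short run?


AVC(Q) = VC(Q)/Q = 78 + 4Q
AVC is increasing in Q, so minimum AVC is at Q -> 0+.
Min AVC = 78
The firm should shut down if P < 78.

78


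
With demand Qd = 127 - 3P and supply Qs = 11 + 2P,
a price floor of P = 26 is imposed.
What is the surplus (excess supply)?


At P = 26:
Qd = 127 - 3*26 = 49
Qs = 11 + 2*26 = 63
Surplus = Qs - Qd = 63 - 49 = 14

14


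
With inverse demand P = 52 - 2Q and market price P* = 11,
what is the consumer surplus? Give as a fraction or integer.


Maximum willingness to pay (at Q=0): P_max = 52
Quantity demanded at P* = 11:
Q* = (52 - 11)/2 = 41/2
CS = (1/2) * Q* * (P_max - P*)
CS = (1/2) * 41/2 * (52 - 11)
CS = (1/2) * 41/2 * 41 = 1681/4

1681/4


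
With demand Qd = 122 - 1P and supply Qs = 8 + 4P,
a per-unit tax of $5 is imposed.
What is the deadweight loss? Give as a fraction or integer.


Pre-tax equilibrium quantity: Q* = 496/5
Post-tax equilibrium quantity: Q_tax = 476/5
Reduction in quantity: Q* - Q_tax = 4
DWL = (1/2) * tax * (Q* - Q_tax)
DWL = (1/2) * 5 * 4 = 10

10


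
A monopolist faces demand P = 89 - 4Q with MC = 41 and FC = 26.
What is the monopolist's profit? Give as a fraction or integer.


MR = MC: 89 - 8Q = 41
Q* = 6
P* = 89 - 4*6 = 65
Profit = (P* - MC)*Q* - FC
= (65 - 41)*6 - 26
= 24*6 - 26
= 144 - 26 = 118

118


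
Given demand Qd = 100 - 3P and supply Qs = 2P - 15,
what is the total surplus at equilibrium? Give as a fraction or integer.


Find equilibrium: 100 - 3P = 2P - 15
100 + 15 = 5P
P* = 115/5 = 23
Q* = 2*23 - 15 = 31
Inverse demand: P = 100/3 - Q/3, so P_max = 100/3
Inverse supply: P = 15/2 + Q/2, so P_min = 15/2
CS = (1/2) * 31 * (100/3 - 23) = 961/6
PS = (1/2) * 31 * (23 - 15/2) = 961/4
TS = CS + PS = 961/6 + 961/4 = 4805/12

4805/12


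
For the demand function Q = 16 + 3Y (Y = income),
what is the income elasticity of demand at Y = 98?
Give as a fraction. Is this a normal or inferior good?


dQ/dY = 3
At Y = 98: Q = 16 + 3*98 = 310
Ey = (dQ/dY)(Y/Q) = 3 * 98 / 310 = 147/155
Since Ey > 0, this is a normal good.

147/155 (normal good)


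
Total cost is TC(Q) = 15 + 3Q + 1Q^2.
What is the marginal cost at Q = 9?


MC = dTC/dQ = 3 + 2*1*Q
At Q = 9:
MC = 3 + 2*9
MC = 3 + 18 = 21

21


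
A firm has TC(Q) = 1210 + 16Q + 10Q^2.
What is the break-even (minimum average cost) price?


AC(Q) = 1210/Q + 16 + 10Q
To minimize: dAC/dQ = -1210/Q^2 + 10 = 0
Q^2 = 1210/10 = 121
Q* = 11
Min AC = 1210/11 + 16 + 10*11
Min AC = 110 + 16 + 110 = 236

236


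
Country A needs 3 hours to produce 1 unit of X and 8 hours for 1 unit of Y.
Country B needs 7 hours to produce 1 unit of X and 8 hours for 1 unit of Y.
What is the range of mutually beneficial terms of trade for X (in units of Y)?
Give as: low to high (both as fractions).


Opportunity cost of X for Country A = hours_X / hours_Y = 3/8 = 3/8 units of Y
Opportunity cost of X for Country B = hours_X / hours_Y = 7/8 = 7/8 units of Y
Terms of trade must be between the two opportunity costs.
Range: 3/8 to 7/8

3/8 to 7/8


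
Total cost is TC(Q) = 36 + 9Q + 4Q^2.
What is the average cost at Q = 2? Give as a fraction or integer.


TC(2) = 36 + 9*2 + 4*2^2
TC(2) = 36 + 18 + 16 = 70
AC = TC/Q = 70/2 = 35

35


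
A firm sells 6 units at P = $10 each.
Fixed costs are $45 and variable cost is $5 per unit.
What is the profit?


Total Revenue = P * Q = 10 * 6 = $60
Total Cost = FC + VC*Q = 45 + 5*6 = $75
Profit = TR - TC = 60 - 75 = $-15

$-15


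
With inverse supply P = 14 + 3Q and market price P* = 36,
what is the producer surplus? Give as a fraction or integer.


Minimum supply price (at Q=0): P_min = 14
Quantity supplied at P* = 36:
Q* = (36 - 14)/3 = 22/3
PS = (1/2) * Q* * (P* - P_min)
PS = (1/2) * 22/3 * (36 - 14)
PS = (1/2) * 22/3 * 22 = 242/3

242/3


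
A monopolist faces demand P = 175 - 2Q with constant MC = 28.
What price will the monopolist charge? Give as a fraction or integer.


MR = 175 - 4Q
Set MR = MC: 175 - 4Q = 28
Q* = 147/4
Substitute into demand:
P* = 175 - 2*147/4 = 203/2

203/2


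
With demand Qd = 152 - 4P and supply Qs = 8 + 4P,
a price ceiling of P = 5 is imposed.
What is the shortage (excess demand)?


At P = 5:
Qd = 152 - 4*5 = 132
Qs = 8 + 4*5 = 28
Shortage = Qd - Qs = 132 - 28 = 104

104


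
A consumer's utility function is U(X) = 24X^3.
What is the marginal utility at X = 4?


MU = dU/dX = 24*3*X^(3-1)
MU = 72*X^2
At X = 4:
MU = 72 * 4^2
MU = 72 * 16 = 1152

1152


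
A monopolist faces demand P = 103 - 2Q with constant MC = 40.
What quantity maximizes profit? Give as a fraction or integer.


TR = P*Q = (103 - 2Q)Q = 103Q - 2Q^2
MR = dTR/dQ = 103 - 4Q
Set MR = MC:
103 - 4Q = 40
63 = 4Q
Q* = 63/4 = 63/4

63/4


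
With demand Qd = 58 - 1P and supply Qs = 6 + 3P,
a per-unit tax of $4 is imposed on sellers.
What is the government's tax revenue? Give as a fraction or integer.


With tax on sellers, new supply: Qs' = 6 + 3(P - 4)
= 3P - 6
New equilibrium quantity:
Q_new = 42
Tax revenue = tax * Q_new = 4 * 42 = 168

168


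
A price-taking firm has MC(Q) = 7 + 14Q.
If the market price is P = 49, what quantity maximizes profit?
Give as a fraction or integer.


In perfect competition, profit is maximized where P = MC.
49 = 7 + 14Q
42 = 14Q
Q* = 42/14 = 3

3


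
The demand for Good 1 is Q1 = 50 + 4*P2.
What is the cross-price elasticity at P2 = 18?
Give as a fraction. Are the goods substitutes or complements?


dQ1/dP2 = 4
At P2 = 18: Q1 = 50 + 4*18 = 122
Exy = (dQ1/dP2)(P2/Q1) = 4 * 18 / 122 = 36/61
Since Exy > 0, the goods are substitutes.

36/61 (substitutes)


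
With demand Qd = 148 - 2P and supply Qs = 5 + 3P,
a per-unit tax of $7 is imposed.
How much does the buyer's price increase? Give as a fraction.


With a per-unit tax, the buyer's price increase depends on relative slopes.
Supply slope: d = 3, Demand slope: b = 2
Buyer's price increase = d * tax / (b + d)
= 3 * 7 / (2 + 3)
= 21 / 5 = 21/5

21/5


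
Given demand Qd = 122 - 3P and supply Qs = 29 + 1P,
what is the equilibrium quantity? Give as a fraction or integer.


First find equilibrium price:
122 - 3P = 29 + 1P
P* = 93/4 = 93/4
Then substitute into demand:
Q* = 122 - 3 * 93/4 = 209/4

209/4


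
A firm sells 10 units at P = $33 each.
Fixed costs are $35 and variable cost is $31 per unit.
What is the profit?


Total Revenue = P * Q = 33 * 10 = $330
Total Cost = FC + VC*Q = 35 + 31*10 = $345
Profit = TR - TC = 330 - 345 = $-15

$-15


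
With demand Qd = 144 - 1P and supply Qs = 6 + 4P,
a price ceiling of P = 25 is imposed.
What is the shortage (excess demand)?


At P = 25:
Qd = 144 - 1*25 = 119
Qs = 6 + 4*25 = 106
Shortage = Qd - Qs = 119 - 106 = 13

13


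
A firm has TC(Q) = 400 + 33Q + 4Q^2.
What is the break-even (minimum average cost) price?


AC(Q) = 400/Q + 33 + 4Q
To minimize: dAC/dQ = -400/Q^2 + 4 = 0
Q^2 = 400/4 = 100
Q* = 10
Min AC = 400/10 + 33 + 4*10
Min AC = 40 + 33 + 40 = 113

113


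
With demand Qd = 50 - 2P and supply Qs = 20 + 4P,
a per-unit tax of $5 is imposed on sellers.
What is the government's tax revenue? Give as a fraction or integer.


With tax on sellers, new supply: Qs' = 20 + 4(P - 5)
= 0 + 4P
New equilibrium quantity:
Q_new = 100/3
Tax revenue = tax * Q_new = 5 * 100/3 = 500/3

500/3


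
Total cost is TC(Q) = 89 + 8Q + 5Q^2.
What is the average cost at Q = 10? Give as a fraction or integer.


TC(10) = 89 + 8*10 + 5*10^2
TC(10) = 89 + 80 + 500 = 669
AC = TC/Q = 669/10 = 669/10

669/10


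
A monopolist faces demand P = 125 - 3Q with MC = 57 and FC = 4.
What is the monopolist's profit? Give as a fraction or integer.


MR = MC: 125 - 6Q = 57
Q* = 34/3
P* = 125 - 3*34/3 = 91
Profit = (P* - MC)*Q* - FC
= (91 - 57)*34/3 - 4
= 34*34/3 - 4
= 1156/3 - 4 = 1144/3

1144/3


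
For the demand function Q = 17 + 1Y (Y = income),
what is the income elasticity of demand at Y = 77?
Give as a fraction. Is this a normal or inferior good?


dQ/dY = 1
At Y = 77: Q = 17 + 1*77 = 94
Ey = (dQ/dY)(Y/Q) = 1 * 77 / 94 = 77/94
Since Ey > 0, this is a normal good.

77/94 (normal good)


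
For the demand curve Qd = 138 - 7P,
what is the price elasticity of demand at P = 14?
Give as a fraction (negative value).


dQ/dP = -7
At P = 14: Q = 138 - 7*14 = 40
E = (dQ/dP)(P/Q) = (-7)(14/40) = -49/20

-49/20


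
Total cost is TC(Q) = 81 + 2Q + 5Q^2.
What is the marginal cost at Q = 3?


MC = dTC/dQ = 2 + 2*5*Q
At Q = 3:
MC = 2 + 10*3
MC = 2 + 30 = 32

32


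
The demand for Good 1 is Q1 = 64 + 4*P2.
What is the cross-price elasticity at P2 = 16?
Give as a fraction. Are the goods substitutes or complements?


dQ1/dP2 = 4
At P2 = 16: Q1 = 64 + 4*16 = 128
Exy = (dQ1/dP2)(P2/Q1) = 4 * 16 / 128 = 1/2
Since Exy > 0, the goods are substitutes.

1/2 (substitutes)


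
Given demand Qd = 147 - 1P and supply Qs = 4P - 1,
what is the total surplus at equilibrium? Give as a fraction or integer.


Find equilibrium: 147 - 1P = 4P - 1
147 + 1 = 5P
P* = 148/5 = 148/5
Q* = 4*148/5 - 1 = 587/5
Inverse demand: P = 147 - Q/1, so P_max = 147
Inverse supply: P = 1/4 + Q/4, so P_min = 1/4
CS = (1/2) * 587/5 * (147 - 148/5) = 344569/50
PS = (1/2) * 587/5 * (148/5 - 1/4) = 344569/200
TS = CS + PS = 344569/50 + 344569/200 = 344569/40

344569/40


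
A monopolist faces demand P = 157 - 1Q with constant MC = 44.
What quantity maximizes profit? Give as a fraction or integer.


TR = P*Q = (157 - 1Q)Q = 157Q - 1Q^2
MR = dTR/dQ = 157 - 2Q
Set MR = MC:
157 - 2Q = 44
113 = 2Q
Q* = 113/2 = 113/2

113/2


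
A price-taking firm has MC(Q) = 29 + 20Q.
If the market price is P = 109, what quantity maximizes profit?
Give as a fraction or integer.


In perfect competition, profit is maximized where P = MC.
109 = 29 + 20Q
80 = 20Q
Q* = 80/20 = 4

4


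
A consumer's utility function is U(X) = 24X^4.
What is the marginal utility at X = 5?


MU = dU/dX = 24*4*X^(4-1)
MU = 96*X^3
At X = 5:
MU = 96 * 5^3
MU = 96 * 125 = 12000

12000


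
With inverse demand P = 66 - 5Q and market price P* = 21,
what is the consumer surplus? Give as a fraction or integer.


Maximum willingness to pay (at Q=0): P_max = 66
Quantity demanded at P* = 21:
Q* = (66 - 21)/5 = 9
CS = (1/2) * Q* * (P_max - P*)
CS = (1/2) * 9 * (66 - 21)
CS = (1/2) * 9 * 45 = 405/2

405/2


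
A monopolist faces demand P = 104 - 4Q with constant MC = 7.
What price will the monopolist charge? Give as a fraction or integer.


MR = 104 - 8Q
Set MR = MC: 104 - 8Q = 7
Q* = 97/8
Substitute into demand:
P* = 104 - 4*97/8 = 111/2

111/2


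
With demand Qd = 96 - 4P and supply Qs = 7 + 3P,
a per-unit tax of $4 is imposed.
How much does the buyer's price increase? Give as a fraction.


With a per-unit tax, the buyer's price increase depends on relative slopes.
Supply slope: d = 3, Demand slope: b = 4
Buyer's price increase = d * tax / (b + d)
= 3 * 4 / (4 + 3)
= 12 / 7 = 12/7

12/7


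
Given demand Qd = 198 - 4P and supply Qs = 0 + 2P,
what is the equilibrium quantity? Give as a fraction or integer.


First find equilibrium price:
198 - 4P = 0 + 2P
P* = 198/6 = 33
Then substitute into demand:
Q* = 198 - 4 * 33 = 66

66


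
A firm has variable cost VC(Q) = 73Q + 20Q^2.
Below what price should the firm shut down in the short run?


AVC(Q) = VC(Q)/Q = 73 + 20Q
AVC is increasing in Q, so minimum AVC is at Q -> 0+.
Min AVC = 73
The firm should shut down if P < 73.

73


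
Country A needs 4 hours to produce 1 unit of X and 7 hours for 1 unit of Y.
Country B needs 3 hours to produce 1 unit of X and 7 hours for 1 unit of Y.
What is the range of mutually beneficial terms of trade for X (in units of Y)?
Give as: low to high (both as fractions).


Opportunity cost of X for Country A = hours_X / hours_Y = 4/7 = 4/7 units of Y
Opportunity cost of X for Country B = hours_X / hours_Y = 3/7 = 3/7 units of Y
Terms of trade must be between the two opportunity costs.
Range: 3/7 to 4/7

3/7 to 4/7


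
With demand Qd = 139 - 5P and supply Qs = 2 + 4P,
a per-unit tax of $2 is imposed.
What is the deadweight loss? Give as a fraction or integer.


Pre-tax equilibrium quantity: Q* = 566/9
Post-tax equilibrium quantity: Q_tax = 526/9
Reduction in quantity: Q* - Q_tax = 40/9
DWL = (1/2) * tax * (Q* - Q_tax)
DWL = (1/2) * 2 * 40/9 = 40/9

40/9


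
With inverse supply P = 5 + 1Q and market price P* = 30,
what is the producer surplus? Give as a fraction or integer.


Minimum supply price (at Q=0): P_min = 5
Quantity supplied at P* = 30:
Q* = (30 - 5)/1 = 25
PS = (1/2) * Q* * (P* - P_min)
PS = (1/2) * 25 * (30 - 5)
PS = (1/2) * 25 * 25 = 625/2

625/2


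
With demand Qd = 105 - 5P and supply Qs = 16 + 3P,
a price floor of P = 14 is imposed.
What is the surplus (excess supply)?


At P = 14:
Qd = 105 - 5*14 = 35
Qs = 16 + 3*14 = 58
Surplus = Qs - Qd = 58 - 35 = 23

23


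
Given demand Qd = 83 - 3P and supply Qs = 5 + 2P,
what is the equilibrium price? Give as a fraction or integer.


At equilibrium, Qd = Qs.
83 - 3P = 5 + 2P
83 - 5 = 3P + 2P
78 = 5P
P* = 78/5 = 78/5

78/5


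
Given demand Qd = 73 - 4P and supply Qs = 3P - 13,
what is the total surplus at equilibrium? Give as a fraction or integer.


Find equilibrium: 73 - 4P = 3P - 13
73 + 13 = 7P
P* = 86/7 = 86/7
Q* = 3*86/7 - 13 = 167/7
Inverse demand: P = 73/4 - Q/4, so P_max = 73/4
Inverse supply: P = 13/3 + Q/3, so P_min = 13/3
CS = (1/2) * 167/7 * (73/4 - 86/7) = 27889/392
PS = (1/2) * 167/7 * (86/7 - 13/3) = 27889/294
TS = CS + PS = 27889/392 + 27889/294 = 27889/168

27889/168


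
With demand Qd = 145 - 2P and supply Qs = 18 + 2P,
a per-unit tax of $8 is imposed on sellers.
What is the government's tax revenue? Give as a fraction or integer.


With tax on sellers, new supply: Qs' = 18 + 2(P - 8)
= 2 + 2P
New equilibrium quantity:
Q_new = 147/2
Tax revenue = tax * Q_new = 8 * 147/2 = 588

588


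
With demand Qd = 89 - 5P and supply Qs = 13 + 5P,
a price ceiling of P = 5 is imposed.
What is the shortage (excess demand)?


At P = 5:
Qd = 89 - 5*5 = 64
Qs = 13 + 5*5 = 38
Shortage = Qd - Qs = 64 - 38 = 26

26


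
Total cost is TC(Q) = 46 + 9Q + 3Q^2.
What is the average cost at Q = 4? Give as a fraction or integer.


TC(4) = 46 + 9*4 + 3*4^2
TC(4) = 46 + 36 + 48 = 130
AC = TC/Q = 130/4 = 65/2

65/2


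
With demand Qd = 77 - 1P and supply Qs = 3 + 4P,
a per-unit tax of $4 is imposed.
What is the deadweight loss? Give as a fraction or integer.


Pre-tax equilibrium quantity: Q* = 311/5
Post-tax equilibrium quantity: Q_tax = 59
Reduction in quantity: Q* - Q_tax = 16/5
DWL = (1/2) * tax * (Q* - Q_tax)
DWL = (1/2) * 4 * 16/5 = 32/5

32/5


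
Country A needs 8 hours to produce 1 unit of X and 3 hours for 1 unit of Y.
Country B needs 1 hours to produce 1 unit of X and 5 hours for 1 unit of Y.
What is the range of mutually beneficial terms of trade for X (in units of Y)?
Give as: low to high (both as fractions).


Opportunity cost of X for Country A = hours_X / hours_Y = 8/3 = 8/3 units of Y
Opportunity cost of X for Country B = hours_X / hours_Y = 1/5 = 1/5 units of Y
Terms of trade must be between the two opportunity costs.
Range: 1/5 to 8/3

1/5 to 8/3


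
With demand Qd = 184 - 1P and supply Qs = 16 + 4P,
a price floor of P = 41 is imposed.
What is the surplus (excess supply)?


At P = 41:
Qd = 184 - 1*41 = 143
Qs = 16 + 4*41 = 180
Surplus = Qs - Qd = 180 - 143 = 37

37


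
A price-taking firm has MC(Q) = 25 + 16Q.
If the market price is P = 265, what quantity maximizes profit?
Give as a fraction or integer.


In perfect competition, profit is maximized where P = MC.
265 = 25 + 16Q
240 = 16Q
Q* = 240/16 = 15

15


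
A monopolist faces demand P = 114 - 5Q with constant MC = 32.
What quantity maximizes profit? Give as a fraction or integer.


TR = P*Q = (114 - 5Q)Q = 114Q - 5Q^2
MR = dTR/dQ = 114 - 10Q
Set MR = MC:
114 - 10Q = 32
82 = 10Q
Q* = 82/10 = 41/5

41/5


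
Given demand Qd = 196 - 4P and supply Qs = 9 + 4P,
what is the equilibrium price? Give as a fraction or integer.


At equilibrium, Qd = Qs.
196 - 4P = 9 + 4P
196 - 9 = 4P + 4P
187 = 8P
P* = 187/8 = 187/8

187/8


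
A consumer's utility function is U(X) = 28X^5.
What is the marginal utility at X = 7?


MU = dU/dX = 28*5*X^(5-1)
MU = 140*X^4
At X = 7:
MU = 140 * 7^4
MU = 140 * 2401 = 336140

336140


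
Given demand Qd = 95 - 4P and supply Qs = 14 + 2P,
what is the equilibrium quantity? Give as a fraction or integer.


First find equilibrium price:
95 - 4P = 14 + 2P
P* = 81/6 = 27/2
Then substitute into demand:
Q* = 95 - 4 * 27/2 = 41

41


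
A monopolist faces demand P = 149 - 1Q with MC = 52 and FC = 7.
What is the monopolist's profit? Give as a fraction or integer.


MR = MC: 149 - 2Q = 52
Q* = 97/2
P* = 149 - 1*97/2 = 201/2
Profit = (P* - MC)*Q* - FC
= (201/2 - 52)*97/2 - 7
= 97/2*97/2 - 7
= 9409/4 - 7 = 9381/4

9381/4


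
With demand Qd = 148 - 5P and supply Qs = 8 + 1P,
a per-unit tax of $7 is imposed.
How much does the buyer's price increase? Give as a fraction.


With a per-unit tax, the buyer's price increase depends on relative slopes.
Supply slope: d = 1, Demand slope: b = 5
Buyer's price increase = d * tax / (b + d)
= 1 * 7 / (5 + 1)
= 7 / 6 = 7/6

7/6


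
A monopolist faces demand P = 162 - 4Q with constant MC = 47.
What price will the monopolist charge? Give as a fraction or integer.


MR = 162 - 8Q
Set MR = MC: 162 - 8Q = 47
Q* = 115/8
Substitute into demand:
P* = 162 - 4*115/8 = 209/2

209/2


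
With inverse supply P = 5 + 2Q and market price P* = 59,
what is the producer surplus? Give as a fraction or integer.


Minimum supply price (at Q=0): P_min = 5
Quantity supplied at P* = 59:
Q* = (59 - 5)/2 = 27
PS = (1/2) * Q* * (P* - P_min)
PS = (1/2) * 27 * (59 - 5)
PS = (1/2) * 27 * 54 = 729

729


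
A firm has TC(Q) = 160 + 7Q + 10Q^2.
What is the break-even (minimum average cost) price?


AC(Q) = 160/Q + 7 + 10Q
To minimize: dAC/dQ = -160/Q^2 + 10 = 0
Q^2 = 160/10 = 16
Q* = 4
Min AC = 160/4 + 7 + 10*4
Min AC = 40 + 7 + 40 = 87

87
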